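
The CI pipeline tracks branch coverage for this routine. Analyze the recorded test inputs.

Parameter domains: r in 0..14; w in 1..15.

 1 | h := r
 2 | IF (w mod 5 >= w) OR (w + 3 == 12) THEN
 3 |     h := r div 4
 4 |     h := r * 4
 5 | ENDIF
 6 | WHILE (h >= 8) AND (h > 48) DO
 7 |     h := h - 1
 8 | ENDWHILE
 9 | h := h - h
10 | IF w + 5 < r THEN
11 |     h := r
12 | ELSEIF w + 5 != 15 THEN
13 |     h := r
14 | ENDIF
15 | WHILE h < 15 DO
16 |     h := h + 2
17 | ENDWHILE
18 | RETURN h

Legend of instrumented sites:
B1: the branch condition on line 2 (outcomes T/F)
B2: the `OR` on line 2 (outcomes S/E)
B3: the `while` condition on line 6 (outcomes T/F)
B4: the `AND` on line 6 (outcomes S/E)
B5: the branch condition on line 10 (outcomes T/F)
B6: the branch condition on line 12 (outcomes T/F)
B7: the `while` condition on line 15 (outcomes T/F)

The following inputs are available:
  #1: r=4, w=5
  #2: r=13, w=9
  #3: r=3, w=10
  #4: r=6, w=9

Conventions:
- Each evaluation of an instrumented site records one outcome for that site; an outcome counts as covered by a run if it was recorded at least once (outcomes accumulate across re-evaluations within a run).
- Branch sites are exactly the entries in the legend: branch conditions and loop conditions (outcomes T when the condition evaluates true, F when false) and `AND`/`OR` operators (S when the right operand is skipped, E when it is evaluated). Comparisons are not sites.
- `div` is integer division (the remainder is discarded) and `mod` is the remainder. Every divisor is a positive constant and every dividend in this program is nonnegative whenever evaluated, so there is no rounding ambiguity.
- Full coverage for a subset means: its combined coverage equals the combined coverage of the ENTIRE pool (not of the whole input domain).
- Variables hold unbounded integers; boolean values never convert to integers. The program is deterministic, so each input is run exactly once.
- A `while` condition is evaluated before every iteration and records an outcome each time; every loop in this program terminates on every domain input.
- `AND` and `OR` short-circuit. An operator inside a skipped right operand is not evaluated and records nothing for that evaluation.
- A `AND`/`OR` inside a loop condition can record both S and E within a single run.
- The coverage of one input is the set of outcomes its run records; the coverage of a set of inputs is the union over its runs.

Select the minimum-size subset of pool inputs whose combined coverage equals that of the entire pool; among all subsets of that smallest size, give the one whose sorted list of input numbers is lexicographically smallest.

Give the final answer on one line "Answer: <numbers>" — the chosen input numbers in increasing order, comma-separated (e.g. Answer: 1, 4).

#1 (r=4, w=5) -> B2->E, B1->F, B4->S, B3->F, B5->F, B6->T, B7->T, B7->T, B7->T, B7->T, B7->T, B7->T, B7->F; covered: B1=F, B2=E, B3=F, B4=S, B5=F, B6=T, B7=T, B7=F
#2 (r=13, w=9) -> B2->E, B1->T, B4->E, B3->T, B4->E, B3->T, B4->E, B3->T, B4->E, B3->T, B4->E, B3->F, B5->F, B6->T, ...; covered: B1=T, B2=E, B3=T, B3=F, B4=E, B5=F, B6=T, B7=T, B7=F
#3 (r=3, w=10) -> B2->E, B1->F, B4->S, B3->F, B5->F, B6->F, B7->T, B7->T, B7->T, B7->T, B7->T, B7->T, B7->T, B7->T, ...; covered: B1=F, B2=E, B3=F, B4=S, B5=F, B6=F, B7=T, B7=F
#4 (r=6, w=9) -> B2->E, B1->T, B4->E, B3->F, B5->F, B6->T, B7->T, B7->T, B7->T, B7->T, B7->T, B7->F; covered: B1=T, B2=E, B3=F, B4=E, B5=F, B6=T, B7=T, B7=F
together the pool reaches 12 outcomes: B1=T, B1=F, B2=E, B3=T, B3=F, B4=S, B4=E, B5=F, B6=T, B6=F, B7=T, B7=F
checked all size-1 subsets: none covers 12 outcomes (max 9/12)
the canonical winner is {2, 3}: size 2, full 12-outcome coverage, earliest index list among size-2 covers

Answer: 2, 3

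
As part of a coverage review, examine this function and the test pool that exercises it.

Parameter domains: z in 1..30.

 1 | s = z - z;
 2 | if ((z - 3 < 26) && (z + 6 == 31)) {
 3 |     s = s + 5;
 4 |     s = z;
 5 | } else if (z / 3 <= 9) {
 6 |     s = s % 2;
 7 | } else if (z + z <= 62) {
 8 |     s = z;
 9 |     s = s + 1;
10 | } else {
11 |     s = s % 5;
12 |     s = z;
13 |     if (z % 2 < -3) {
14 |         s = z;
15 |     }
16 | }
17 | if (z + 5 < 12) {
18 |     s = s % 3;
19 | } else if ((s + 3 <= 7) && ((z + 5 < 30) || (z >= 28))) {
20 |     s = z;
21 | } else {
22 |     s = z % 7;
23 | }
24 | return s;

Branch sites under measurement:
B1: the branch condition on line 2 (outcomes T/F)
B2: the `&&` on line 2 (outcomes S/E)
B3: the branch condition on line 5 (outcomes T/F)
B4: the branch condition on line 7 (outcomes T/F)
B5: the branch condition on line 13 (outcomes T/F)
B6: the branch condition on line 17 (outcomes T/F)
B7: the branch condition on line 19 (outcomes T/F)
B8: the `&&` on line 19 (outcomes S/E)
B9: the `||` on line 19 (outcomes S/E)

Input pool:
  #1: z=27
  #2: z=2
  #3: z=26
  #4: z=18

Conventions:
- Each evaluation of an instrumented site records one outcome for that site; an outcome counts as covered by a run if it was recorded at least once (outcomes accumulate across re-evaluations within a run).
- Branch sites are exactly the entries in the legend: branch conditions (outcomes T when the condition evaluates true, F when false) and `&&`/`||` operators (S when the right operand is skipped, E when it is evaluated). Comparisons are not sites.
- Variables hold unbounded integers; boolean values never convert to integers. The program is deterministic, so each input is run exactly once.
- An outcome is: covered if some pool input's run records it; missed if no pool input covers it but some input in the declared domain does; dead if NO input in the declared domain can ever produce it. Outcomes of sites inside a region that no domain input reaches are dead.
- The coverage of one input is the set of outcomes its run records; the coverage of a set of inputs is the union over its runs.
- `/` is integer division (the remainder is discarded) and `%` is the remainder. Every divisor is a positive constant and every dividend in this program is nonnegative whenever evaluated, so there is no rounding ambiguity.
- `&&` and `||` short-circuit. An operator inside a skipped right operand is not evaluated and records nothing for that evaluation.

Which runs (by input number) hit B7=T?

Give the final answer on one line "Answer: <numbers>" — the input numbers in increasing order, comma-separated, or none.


input #1 (z=27): never hits B7=T
input #2 (z=2): never hits B7=T
input #3 (z=26): never hits B7=T
input #4 (z=18): hits B7=T
Answer: 4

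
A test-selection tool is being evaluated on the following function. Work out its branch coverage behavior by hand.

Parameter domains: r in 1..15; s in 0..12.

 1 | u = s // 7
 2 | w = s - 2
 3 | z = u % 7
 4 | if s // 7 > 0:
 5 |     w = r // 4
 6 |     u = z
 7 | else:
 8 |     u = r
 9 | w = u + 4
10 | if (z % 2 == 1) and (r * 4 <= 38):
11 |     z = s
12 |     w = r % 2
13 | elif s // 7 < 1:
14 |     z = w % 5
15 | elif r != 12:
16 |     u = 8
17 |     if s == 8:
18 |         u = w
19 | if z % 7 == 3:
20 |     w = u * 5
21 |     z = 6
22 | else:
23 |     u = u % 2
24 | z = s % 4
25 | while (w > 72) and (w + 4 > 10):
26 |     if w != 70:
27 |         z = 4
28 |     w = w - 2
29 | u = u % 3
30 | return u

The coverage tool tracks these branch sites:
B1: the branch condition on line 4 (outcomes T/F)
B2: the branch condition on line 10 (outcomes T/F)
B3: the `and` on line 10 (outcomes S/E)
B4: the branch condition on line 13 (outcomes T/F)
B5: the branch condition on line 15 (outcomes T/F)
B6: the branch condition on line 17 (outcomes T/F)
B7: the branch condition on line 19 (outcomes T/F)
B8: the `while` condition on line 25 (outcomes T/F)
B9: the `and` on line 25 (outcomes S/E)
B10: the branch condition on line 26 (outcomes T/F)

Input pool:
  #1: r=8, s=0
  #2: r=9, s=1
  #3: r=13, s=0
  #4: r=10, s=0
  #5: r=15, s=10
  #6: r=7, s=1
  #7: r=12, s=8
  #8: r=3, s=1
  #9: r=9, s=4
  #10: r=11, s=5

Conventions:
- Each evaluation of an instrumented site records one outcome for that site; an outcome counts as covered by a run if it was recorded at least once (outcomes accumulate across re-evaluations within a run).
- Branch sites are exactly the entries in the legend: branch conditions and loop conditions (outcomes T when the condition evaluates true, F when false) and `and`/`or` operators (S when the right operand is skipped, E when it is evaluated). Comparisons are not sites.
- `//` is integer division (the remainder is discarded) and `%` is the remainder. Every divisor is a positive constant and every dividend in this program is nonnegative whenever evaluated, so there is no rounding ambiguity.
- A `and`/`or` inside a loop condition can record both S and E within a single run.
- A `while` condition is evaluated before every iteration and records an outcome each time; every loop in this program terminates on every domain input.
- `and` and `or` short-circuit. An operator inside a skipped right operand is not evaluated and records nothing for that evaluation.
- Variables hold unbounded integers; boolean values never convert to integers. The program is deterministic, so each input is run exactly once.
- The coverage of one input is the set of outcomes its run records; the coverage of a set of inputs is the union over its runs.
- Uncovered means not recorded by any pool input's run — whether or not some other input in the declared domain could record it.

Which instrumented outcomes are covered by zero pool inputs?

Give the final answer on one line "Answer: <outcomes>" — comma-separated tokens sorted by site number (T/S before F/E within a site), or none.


test 1 (r=8, s=0) fires B1->F, B3->S, B2->F, B4->T, B7->F, B9->S, B8->F; hits B1=F, B2=F, B3=S, B4=T, B7=F, B8=F, B9=S
test 2 (r=9, s=1) fires B1->F, B3->S, B2->F, B4->T, B7->T, B9->S, B8->F; hits B1=F, B2=F, B3=S, B4=T, B7=T, B8=F, B9=S
test 3 (r=13, s=0) fires B1->F, B3->S, B2->F, B4->T, B7->F, B9->S, B8->F; hits B1=F, B2=F, B3=S, B4=T, B7=F, B8=F, B9=S
test 4 (r=10, s=0) fires B1->F, B3->S, B2->F, B4->T, B7->F, B9->S, B8->F; hits B1=F, B2=F, B3=S, B4=T, B7=F, B8=F, B9=S
test 5 (r=15, s=10) fires B1->T, B3->E, B2->F, B4->F, B5->T, B6->F, B7->F, B9->S, B8->F; hits B1=T, B2=F, B3=E, B4=F, B5=T, B6=F, B7=F, B8=F, B9=S
test 6 (r=7, s=1) fires B1->F, B3->S, B2->F, B4->T, B7->F, B9->S, B8->F; hits B1=F, B2=F, B3=S, B4=T, B7=F, B8=F, B9=S
test 7 (r=12, s=8) fires B1->T, B3->E, B2->F, B4->F, B5->F, B7->F, B9->S, B8->F; hits B1=T, B2=F, B3=E, B4=F, B5=F, B7=F, B8=F, B9=S
test 8 (r=3, s=1) fires B1->F, B3->S, B2->F, B4->T, B7->F, B9->S, B8->F; hits B1=F, B2=F, B3=S, B4=T, B7=F, B8=F, B9=S
test 9 (r=9, s=4) fires B1->F, B3->S, B2->F, B4->T, B7->T, B9->S, B8->F; hits B1=F, B2=F, B3=S, B4=T, B7=T, B8=F, B9=S
test 10 (r=11, s=5) fires B1->F, B3->S, B2->F, B4->T, B7->F, B9->S, B8->F; hits B1=F, B2=F, B3=S, B4=T, B7=F, B8=F, B9=S
union over the pool: B1=T, B1=F, B2=F, B3=S, B3=E, B4=T, B4=F, B5=T, B5=F, B6=F, B7=T, B7=F, B8=F, B9=S
uncovered (6 of 20): B2=T, B6=T, B8=T, B9=E, B10=T, B10=F
Answer: B2=T, B6=T, B8=T, B9=E, B10=T, B10=F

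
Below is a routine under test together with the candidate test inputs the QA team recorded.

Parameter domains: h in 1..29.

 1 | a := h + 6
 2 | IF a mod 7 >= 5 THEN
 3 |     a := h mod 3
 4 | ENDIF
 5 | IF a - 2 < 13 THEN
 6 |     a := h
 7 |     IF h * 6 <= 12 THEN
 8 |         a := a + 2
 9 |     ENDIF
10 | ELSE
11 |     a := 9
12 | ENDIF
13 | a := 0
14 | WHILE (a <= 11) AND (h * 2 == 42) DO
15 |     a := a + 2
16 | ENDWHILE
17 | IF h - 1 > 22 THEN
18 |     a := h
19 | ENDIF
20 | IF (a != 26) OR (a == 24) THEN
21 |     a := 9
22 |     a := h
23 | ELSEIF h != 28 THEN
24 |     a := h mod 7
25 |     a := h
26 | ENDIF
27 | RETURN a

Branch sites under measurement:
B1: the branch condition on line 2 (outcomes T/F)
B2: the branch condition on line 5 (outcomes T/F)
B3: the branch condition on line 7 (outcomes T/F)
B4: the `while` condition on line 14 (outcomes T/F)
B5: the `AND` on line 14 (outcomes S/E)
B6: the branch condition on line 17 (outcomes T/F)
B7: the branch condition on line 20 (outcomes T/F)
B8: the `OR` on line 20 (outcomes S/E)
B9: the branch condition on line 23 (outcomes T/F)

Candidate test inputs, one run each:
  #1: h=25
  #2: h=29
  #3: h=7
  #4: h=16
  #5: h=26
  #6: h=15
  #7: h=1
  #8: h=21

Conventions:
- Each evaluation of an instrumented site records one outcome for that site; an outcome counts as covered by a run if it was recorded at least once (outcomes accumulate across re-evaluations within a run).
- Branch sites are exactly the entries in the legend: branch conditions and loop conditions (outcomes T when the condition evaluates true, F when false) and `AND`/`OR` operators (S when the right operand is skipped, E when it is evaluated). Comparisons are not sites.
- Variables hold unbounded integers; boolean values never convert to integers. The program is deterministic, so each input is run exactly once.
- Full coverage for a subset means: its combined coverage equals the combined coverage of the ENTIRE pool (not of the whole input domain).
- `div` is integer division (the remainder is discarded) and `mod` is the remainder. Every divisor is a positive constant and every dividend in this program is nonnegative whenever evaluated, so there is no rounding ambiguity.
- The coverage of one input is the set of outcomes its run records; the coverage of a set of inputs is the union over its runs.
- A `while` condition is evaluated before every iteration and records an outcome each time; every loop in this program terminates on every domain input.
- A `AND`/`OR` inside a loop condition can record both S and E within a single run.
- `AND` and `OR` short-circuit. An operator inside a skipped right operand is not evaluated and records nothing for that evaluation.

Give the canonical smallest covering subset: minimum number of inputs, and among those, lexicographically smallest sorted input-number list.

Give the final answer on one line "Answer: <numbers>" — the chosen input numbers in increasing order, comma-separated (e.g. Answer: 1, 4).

run #1 (h=25) runs B1->F, B2->F, B5->E, B4->F, B6->T, B8->S, B7->T; records B1=F, B2=F, B4=F, B5=E, B6=T, B7=T, B8=S
run #2 (h=29) runs B1->F, B2->F, B5->E, B4->F, B6->T, B8->S, B7->T; records B1=F, B2=F, B4=F, B5=E, B6=T, B7=T, B8=S
run #3 (h=7) runs B1->T, B2->T, B3->F, B5->E, B4->F, B6->F, B8->S, B7->T; records B1=T, B2=T, B3=F, B4=F, B5=E, B6=F, B7=T, B8=S
run #4 (h=16) runs B1->F, B2->F, B5->E, B4->F, B6->F, B8->S, B7->T; records B1=F, B2=F, B4=F, B5=E, B6=F, B7=T, B8=S
run #5 (h=26) runs B1->F, B2->F, B5->E, B4->F, B6->T, B8->E, B7->F, B9->T; records B1=F, B2=F, B4=F, B5=E, B6=T, B7=F, B8=E, B9=T
run #6 (h=15) runs B1->F, B2->F, B5->E, B4->F, B6->F, B8->S, B7->T; records B1=F, B2=F, B4=F, B5=E, B6=F, B7=T, B8=S
run #7 (h=1) runs B1->F, B2->T, B3->T, B5->E, B4->F, B6->F, B8->S, B7->T; records B1=F, B2=T, B3=T, B4=F, B5=E, B6=F, B7=T, B8=S
run #8 (h=21) runs B1->T, B2->T, B3->F, B5->E, B4->T, B5->E, B4->T, B5->E, B4->T, B5->E, B4->T, B5->E, B4->T, B5->E, ...; records B1=T, B2=T, B3=F, B4=T, B4=F, B5=S, B5=E, B6=F, B7=T, B8=S
the full pool covers 17 outcomes: B1=T, B1=F, B2=T, B2=F, B3=T, B3=F, B4=T, B4=F, B5=S, B5=E, B6=T, B6=F, B7=T, B7=F, B8=S, B8=E, B9=T
checked all size-1 subsets: none covers 17 outcomes (max 10/17)
checked all size-2 subsets: none covers 17 outcomes (max 16/17)
at size 3, {5, 7, 8} reaches all 17 outcomes; every lexicographically earlier size-3 subset fails

Answer: 5, 7, 8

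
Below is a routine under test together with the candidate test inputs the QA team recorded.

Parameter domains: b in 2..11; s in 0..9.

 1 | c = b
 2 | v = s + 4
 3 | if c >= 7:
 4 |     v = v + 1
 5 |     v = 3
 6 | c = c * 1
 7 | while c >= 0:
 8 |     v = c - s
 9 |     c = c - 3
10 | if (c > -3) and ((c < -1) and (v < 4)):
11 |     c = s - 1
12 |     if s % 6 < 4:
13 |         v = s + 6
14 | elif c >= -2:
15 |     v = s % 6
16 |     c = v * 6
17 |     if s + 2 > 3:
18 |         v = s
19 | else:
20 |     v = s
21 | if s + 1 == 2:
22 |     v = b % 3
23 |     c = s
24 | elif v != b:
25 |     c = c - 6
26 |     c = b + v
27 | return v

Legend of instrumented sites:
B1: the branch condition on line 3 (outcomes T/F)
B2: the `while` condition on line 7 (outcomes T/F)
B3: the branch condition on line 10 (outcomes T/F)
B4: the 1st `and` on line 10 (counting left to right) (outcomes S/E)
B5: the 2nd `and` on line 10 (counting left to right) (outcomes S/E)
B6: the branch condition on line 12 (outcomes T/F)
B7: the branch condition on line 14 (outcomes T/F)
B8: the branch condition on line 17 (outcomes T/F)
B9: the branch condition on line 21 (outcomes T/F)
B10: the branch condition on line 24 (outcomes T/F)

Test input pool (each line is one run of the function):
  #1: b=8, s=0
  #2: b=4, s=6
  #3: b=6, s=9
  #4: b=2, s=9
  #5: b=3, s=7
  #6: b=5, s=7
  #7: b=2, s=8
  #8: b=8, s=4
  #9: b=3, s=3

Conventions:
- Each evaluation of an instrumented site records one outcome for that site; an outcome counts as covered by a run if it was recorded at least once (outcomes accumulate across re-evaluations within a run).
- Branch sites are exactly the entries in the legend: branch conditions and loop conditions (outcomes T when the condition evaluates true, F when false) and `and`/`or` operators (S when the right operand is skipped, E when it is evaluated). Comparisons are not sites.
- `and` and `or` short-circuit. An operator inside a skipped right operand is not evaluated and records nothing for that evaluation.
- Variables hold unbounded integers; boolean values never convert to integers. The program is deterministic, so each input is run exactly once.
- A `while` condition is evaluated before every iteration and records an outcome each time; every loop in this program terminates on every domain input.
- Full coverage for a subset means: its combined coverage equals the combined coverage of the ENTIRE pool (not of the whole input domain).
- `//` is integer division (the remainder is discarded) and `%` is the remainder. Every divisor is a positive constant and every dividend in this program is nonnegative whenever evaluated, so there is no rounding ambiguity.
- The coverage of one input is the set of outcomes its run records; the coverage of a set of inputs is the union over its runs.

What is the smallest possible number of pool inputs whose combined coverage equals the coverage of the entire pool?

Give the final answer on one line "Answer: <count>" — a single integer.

test 1 (b=8, s=0) fires B1->T, B2->T, B2->T, B2->T, B2->F, B4->E, B5->S, B3->F, B7->T, B8->F, B9->F, B10->T; hits B1=T, B2=T, B2=F, B3=F, B4=E, B5=S, B7=T, B8=F, B9=F, B10=T
test 2 (b=4, s=6) fires B1->F, B2->T, B2->T, B2->F, B4->E, B5->E, B3->T, B6->T, B9->F, B10->T; hits B1=F, B2=T, B2=F, B3=T, B4=E, B5=E, B6=T, B9=F, B10=T
test 3 (b=6, s=9) fires B1->F, B2->T, B2->T, B2->T, B2->F, B4->S, B3->F, B7->F, B9->F, B10->T; hits B1=F, B2=T, B2=F, B3=F, B4=S, B7=F, B9=F, B10=T
test 4 (b=2, s=9) fires B1->F, B2->T, B2->F, B4->E, B5->S, B3->F, B7->T, B8->T, B9->F, B10->T; hits B1=F, B2=T, B2=F, B3=F, B4=E, B5=S, B7=T, B8=T, B9=F, B10=T
test 5 (b=3, s=7) fires B1->F, B2->T, B2->T, B2->F, B4->S, B3->F, B7->F, B9->F, B10->T; hits B1=F, B2=T, B2=F, B3=F, B4=S, B7=F, B9=F, B10=T
test 6 (b=5, s=7) fires B1->F, B2->T, B2->T, B2->F, B4->E, B5->S, B3->F, B7->T, B8->T, B9->F, B10->T; hits B1=F, B2=T, B2=F, B3=F, B4=E, B5=S, B7=T, B8=T, B9=F, B10=T
test 7 (b=2, s=8) fires B1->F, B2->T, B2->F, B4->E, B5->S, B3->F, B7->T, B8->T, B9->F, B10->T; hits B1=F, B2=T, B2=F, B3=F, B4=E, B5=S, B7=T, B8=T, B9=F, B10=T
test 8 (b=8, s=4) fires B1->T, B2->T, B2->T, B2->T, B2->F, B4->E, B5->S, B3->F, B7->T, B8->T, B9->F, B10->T; hits B1=T, B2=T, B2=F, B3=F, B4=E, B5=S, B7=T, B8=T, B9=F, B10=T
test 9 (b=3, s=3) fires B1->F, B2->T, B2->T, B2->F, B4->S, B3->F, B7->F, B9->F, B10->F; hits B1=F, B2=T, B2=F, B3=F, B4=S, B7=F, B9=F, B10=F
together the pool reaches 18 outcomes: B1=T, B1=F, B2=T, B2=F, B3=T, B3=F, B4=S, B4=E, B5=S, B5=E, B6=T, B7=T, B7=F, B8=T, B8=F, B9=F, B10=T, B10=F
size 1 is not enough: best union over all size-1 subsets is 10/18
size 2 is not enough: best union over all size-2 subsets is 14/18
size 3 is not enough: best union over all size-3 subsets is 17/18
at size 4, {1, 2, 4, 9} reaches all 18 outcomes; every lexicographically earlier size-4 subset fails

Answer: 4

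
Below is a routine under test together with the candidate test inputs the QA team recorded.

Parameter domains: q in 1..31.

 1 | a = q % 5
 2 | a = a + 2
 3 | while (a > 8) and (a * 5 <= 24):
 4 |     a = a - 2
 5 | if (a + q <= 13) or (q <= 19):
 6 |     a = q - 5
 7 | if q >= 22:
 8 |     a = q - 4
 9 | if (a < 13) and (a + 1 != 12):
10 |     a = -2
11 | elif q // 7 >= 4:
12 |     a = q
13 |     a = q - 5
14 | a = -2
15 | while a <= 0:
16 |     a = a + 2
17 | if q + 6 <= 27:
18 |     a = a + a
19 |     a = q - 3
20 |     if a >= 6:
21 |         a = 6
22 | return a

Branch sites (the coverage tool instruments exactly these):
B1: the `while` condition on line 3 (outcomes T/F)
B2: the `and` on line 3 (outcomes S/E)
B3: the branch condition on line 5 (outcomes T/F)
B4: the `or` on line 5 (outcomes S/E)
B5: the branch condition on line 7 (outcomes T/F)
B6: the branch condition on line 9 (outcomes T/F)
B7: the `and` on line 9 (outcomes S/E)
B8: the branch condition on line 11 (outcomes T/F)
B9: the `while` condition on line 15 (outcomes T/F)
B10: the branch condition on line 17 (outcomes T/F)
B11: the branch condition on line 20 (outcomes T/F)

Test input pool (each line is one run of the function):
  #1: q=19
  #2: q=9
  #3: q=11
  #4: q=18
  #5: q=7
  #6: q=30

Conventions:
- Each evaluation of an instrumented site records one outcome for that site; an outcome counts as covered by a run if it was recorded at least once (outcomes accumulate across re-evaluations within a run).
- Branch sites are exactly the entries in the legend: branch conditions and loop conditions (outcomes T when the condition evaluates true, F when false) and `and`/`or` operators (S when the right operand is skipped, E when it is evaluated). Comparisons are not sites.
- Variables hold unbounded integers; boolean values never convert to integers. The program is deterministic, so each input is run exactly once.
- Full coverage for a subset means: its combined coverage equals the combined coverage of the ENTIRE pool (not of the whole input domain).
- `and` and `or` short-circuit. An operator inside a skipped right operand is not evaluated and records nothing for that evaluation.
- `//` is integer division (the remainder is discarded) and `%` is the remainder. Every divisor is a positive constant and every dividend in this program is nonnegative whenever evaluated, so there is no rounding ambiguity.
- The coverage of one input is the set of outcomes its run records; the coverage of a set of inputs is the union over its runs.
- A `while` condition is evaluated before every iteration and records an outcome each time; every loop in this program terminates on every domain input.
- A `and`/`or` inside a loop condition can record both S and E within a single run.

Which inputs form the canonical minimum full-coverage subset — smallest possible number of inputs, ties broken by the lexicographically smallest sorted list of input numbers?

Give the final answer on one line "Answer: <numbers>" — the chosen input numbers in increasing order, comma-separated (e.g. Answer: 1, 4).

input #1, q=19: events B2->S, B1->F, B4->E, B3->T, B5->F, B7->S, B6->F, B8->F, B9->T, B9->T, B9->F, B10->T, B11->T; outcomes B1=F, B2=S, B3=T, B4=E, B5=F, B6=F, B7=S, B8=F, B9=T, B9=F, B10=T, B11=T
input #2, q=9: events B2->S, B1->F, B4->E, B3->T, B5->F, B7->E, B6->T, B9->T, B9->T, B9->F, B10->T, B11->T; outcomes B1=F, B2=S, B3=T, B4=E, B5=F, B6=T, B7=E, B9=T, B9=F, B10=T, B11=T
input #3, q=11: events B2->S, B1->F, B4->E, B3->T, B5->F, B7->E, B6->T, B9->T, B9->T, B9->F, B10->T, B11->T; outcomes B1=F, B2=S, B3=T, B4=E, B5=F, B6=T, B7=E, B9=T, B9=F, B10=T, B11=T
input #4, q=18: events B2->S, B1->F, B4->E, B3->T, B5->F, B7->S, B6->F, B8->F, B9->T, B9->T, B9->F, B10->T, B11->T; outcomes B1=F, B2=S, B3=T, B4=E, B5=F, B6=F, B7=S, B8=F, B9=T, B9=F, B10=T, B11=T
input #5, q=7: events B2->S, B1->F, B4->S, B3->T, B5->F, B7->E, B6->T, B9->T, B9->T, B9->F, B10->T, B11->F; outcomes B1=F, B2=S, B3=T, B4=S, B5=F, B6=T, B7=E, B9=T, B9=F, B10=T, B11=F
input #6, q=30: events B2->S, B1->F, B4->E, B3->F, B5->T, B7->S, B6->F, B8->T, B9->T, B9->T, B9->F, B10->F; outcomes B1=F, B2=S, B3=F, B4=E, B5=T, B6=F, B7=S, B8=T, B9=T, B9=F, B10=F
the full pool covers 20 outcomes: B1=F, B2=S, B3=T, B3=F, B4=S, B4=E, B5=T, B5=F, B6=T, B6=F, B7=S, B7=E, B8=T, B8=F, B9=T, B9=F, B10=T, B10=F, B11=T, B11=F
every size-1 subset falls short of the 20 outcomes (best: 12/20)
every size-2 subset falls short of the 20 outcomes (best: 18/20)
the canonical winner is {1, 5, 6}: size 3, full 20-outcome coverage, earliest index list among size-3 covers

Answer: 1, 5, 6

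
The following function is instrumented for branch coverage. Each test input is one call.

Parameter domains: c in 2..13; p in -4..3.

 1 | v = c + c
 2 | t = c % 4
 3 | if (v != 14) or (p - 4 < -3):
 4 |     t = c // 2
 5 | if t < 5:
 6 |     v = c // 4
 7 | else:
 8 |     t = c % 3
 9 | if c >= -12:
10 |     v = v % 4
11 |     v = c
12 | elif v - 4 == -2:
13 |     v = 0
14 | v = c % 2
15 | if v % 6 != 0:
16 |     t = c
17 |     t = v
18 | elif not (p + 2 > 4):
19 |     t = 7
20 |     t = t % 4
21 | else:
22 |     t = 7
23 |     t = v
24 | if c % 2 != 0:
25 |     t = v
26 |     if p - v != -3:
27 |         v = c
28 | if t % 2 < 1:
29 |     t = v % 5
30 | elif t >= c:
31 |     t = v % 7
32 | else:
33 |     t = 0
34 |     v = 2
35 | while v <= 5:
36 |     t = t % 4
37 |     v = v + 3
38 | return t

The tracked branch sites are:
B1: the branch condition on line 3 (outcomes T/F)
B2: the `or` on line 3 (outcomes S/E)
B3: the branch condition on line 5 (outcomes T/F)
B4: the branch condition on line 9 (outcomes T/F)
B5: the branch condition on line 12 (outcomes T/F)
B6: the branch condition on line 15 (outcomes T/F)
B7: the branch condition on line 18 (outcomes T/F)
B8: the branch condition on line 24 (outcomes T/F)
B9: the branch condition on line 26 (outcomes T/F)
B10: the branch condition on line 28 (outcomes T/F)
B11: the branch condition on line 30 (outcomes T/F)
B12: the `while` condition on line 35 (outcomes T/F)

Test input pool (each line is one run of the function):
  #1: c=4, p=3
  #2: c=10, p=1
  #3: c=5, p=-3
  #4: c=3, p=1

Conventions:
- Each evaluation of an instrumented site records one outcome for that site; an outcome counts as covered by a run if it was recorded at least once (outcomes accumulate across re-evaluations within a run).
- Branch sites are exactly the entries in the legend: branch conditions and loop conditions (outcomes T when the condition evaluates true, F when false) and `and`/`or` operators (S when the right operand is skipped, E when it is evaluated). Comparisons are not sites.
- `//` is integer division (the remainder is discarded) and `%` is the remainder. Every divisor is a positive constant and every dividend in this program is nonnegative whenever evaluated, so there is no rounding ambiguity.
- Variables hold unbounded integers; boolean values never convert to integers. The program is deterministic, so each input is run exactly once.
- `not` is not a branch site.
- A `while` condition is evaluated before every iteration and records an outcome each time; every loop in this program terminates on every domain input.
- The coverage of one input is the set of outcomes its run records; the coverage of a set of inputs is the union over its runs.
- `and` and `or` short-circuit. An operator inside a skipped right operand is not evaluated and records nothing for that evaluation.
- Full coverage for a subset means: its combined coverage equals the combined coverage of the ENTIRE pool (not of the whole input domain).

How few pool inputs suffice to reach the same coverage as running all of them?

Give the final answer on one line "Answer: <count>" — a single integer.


run #1 (c=4, p=3) runs B2->S, B1->T, B3->T, B4->T, B6->F, B7->F, B8->F, B10->T, B12->T, B12->T, B12->F; records B1=T, B2=S, B3=T, B4=T, B6=F, B7=F, B8=F, B10=T, B12=T, B12=F
run #2 (c=10, p=1) runs B2->S, B1->T, B3->F, B4->T, B6->F, B7->T, B8->F, B10->F, B11->F, B12->T, B12->T, B12->F; records B1=T, B2=S, B3=F, B4=T, B6=F, B7=T, B8=F, B10=F, B11=F, B12=T, B12=F
run #3 (c=5, p=-3) runs B2->S, B1->T, B3->T, B4->T, B6->T, B8->T, B9->T, B10->F, B11->F, B12->T, B12->T, B12->F; records B1=T, B2=S, B3=T, B4=T, B6=T, B8=T, B9=T, B10=F, B11=F, B12=T, B12=F
run #4 (c=3, p=1) runs B2->S, B1->T, B3->T, B4->T, B6->T, B8->T, B9->T, B10->F, B11->F, B12->T, B12->T, B12->F; records B1=T, B2=S, B3=T, B4=T, B6=T, B8=T, B9=T, B10=F, B11=F, B12=T, B12=F
together the pool reaches 17 outcomes: B1=T, B2=S, B3=T, B3=F, B4=T, B6=T, B6=F, B7=T, B7=F, B8=T, B8=F, B9=T, B10=T, B10=F, B11=F, B12=T, B12=F
no size-1 subset reaches all 17 outcomes (best union: 11/17)
no size-2 subset reaches all 17 outcomes (best union: 15/17)
the canonical winner is {1, 2, 3}: size 3, full 17-outcome coverage, earliest index list among size-3 covers
Answer: 3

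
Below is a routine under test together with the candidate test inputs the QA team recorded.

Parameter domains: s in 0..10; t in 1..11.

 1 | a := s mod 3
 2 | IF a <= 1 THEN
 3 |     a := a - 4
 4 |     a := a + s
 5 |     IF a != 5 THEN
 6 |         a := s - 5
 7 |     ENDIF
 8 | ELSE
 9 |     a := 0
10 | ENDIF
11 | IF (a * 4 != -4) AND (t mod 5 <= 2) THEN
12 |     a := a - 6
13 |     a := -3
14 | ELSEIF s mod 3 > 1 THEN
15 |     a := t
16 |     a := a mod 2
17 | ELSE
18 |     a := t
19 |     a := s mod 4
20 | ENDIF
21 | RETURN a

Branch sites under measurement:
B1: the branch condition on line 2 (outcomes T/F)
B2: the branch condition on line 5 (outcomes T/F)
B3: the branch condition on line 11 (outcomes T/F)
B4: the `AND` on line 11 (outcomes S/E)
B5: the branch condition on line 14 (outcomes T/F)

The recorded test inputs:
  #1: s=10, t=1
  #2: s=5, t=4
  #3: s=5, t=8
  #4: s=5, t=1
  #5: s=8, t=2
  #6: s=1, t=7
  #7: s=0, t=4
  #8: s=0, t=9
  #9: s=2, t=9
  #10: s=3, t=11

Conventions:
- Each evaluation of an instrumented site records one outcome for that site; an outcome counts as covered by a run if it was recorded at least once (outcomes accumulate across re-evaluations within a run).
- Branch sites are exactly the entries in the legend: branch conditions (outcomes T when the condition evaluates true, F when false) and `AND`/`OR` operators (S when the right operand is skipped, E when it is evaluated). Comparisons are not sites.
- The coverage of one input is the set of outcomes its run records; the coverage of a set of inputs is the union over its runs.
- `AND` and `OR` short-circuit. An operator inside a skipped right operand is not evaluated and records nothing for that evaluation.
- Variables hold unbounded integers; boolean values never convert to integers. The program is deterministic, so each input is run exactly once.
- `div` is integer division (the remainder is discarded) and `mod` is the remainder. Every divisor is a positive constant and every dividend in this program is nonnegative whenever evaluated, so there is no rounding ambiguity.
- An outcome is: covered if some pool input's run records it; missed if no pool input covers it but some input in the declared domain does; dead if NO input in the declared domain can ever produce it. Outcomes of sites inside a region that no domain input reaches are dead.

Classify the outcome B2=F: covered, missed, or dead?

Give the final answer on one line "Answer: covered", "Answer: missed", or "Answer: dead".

no pool input records B2=F
but domain input (s=9, t=1) does record it -> reachable, so missed

Answer: missed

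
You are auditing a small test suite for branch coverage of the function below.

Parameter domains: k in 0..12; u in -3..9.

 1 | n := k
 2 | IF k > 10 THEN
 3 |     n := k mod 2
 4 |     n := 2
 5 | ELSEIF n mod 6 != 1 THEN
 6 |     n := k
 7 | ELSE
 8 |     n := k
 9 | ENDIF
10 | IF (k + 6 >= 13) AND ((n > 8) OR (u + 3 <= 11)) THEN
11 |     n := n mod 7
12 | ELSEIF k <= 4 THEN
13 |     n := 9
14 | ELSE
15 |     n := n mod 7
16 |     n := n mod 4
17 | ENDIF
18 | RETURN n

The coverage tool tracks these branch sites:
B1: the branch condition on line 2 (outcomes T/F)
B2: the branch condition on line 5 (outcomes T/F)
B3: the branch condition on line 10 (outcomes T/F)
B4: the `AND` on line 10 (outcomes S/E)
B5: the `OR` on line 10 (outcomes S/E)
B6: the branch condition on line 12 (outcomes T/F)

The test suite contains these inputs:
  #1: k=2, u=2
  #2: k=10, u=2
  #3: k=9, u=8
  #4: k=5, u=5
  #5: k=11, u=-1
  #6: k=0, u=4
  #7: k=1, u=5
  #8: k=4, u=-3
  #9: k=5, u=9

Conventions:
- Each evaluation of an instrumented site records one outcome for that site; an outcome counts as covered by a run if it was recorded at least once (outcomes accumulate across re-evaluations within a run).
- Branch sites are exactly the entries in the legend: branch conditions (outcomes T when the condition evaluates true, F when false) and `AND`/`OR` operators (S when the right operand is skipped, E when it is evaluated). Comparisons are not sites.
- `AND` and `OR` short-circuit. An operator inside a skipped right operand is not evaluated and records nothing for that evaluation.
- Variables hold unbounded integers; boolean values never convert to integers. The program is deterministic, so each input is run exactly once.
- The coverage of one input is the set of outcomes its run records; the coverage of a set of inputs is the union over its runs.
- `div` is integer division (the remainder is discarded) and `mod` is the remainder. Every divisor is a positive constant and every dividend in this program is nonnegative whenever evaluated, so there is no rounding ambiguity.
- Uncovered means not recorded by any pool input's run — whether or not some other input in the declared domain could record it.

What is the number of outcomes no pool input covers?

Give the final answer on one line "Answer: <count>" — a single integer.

#1 (k=2, u=2) -> covered: B1=F, B2=T, B3=F, B4=S, B6=T
#2 (k=10, u=2) -> covered: B1=F, B2=T, B3=T, B4=E, B5=S
#3 (k=9, u=8) -> covered: B1=F, B2=T, B3=T, B4=E, B5=S
#4 (k=5, u=5) -> covered: B1=F, B2=T, B3=F, B4=S, B6=F
#5 (k=11, u=-1) -> covered: B1=T, B3=T, B4=E, B5=E
#6 (k=0, u=4) -> covered: B1=F, B2=T, B3=F, B4=S, B6=T
#7 (k=1, u=5) -> covered: B1=F, B2=F, B3=F, B4=S, B6=T
#8 (k=4, u=-3) -> covered: B1=F, B2=T, B3=F, B4=S, B6=T
#9 (k=5, u=9) -> covered: B1=F, B2=T, B3=F, B4=S, B6=F
union over the pool: B1=T, B1=F, B2=T, B2=F, B3=T, B3=F, B4=S, B4=E, B5=S, B5=E, B6=T, B6=F
uncovered (0 of 12): none

Answer: 0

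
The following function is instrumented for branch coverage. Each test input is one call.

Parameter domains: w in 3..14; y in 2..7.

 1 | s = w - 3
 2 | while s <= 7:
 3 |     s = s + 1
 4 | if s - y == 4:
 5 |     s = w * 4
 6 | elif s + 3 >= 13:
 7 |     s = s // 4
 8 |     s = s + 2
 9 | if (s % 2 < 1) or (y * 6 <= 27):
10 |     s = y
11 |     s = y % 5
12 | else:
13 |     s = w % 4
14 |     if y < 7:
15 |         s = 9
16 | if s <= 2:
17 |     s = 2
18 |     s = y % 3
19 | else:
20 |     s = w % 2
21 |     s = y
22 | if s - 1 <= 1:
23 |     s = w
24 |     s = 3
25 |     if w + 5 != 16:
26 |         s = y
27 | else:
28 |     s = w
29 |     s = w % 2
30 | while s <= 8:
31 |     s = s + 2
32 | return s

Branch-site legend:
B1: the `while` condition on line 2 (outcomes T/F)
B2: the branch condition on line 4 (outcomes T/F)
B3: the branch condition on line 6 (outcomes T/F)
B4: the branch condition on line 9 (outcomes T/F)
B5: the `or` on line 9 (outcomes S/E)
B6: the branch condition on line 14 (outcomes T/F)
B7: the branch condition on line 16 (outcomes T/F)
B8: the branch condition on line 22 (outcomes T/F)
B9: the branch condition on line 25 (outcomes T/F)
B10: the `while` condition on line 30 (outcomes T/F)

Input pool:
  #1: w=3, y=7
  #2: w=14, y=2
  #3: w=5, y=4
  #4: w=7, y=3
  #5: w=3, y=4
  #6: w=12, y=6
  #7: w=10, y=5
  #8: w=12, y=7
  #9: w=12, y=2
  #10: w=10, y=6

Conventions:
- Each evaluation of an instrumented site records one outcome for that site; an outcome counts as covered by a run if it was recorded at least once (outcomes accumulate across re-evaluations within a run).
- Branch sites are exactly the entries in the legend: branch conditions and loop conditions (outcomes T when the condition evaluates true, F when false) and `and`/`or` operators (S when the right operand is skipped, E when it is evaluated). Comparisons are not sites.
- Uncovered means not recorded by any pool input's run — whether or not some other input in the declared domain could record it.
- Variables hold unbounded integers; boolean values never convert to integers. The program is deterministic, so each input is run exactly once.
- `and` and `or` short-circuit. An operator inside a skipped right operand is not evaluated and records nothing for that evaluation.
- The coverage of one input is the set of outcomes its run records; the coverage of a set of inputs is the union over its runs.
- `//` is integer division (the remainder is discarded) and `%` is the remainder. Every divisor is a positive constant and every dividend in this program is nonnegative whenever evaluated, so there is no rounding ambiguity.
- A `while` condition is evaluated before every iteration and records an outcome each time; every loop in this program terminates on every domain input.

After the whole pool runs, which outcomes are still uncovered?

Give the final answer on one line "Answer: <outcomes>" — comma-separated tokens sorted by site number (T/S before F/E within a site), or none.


input #1 (w=3, y=7): events B1->T, B1->T, B1->T, B1->T, B1->T, B1->T, B1->T, B1->T, B1->F, B2->F, B3->F, B5->S, B4->T, B7->T, ...; covers B1=T, B1=F, B2=F, B3=F, B4=T, B5=S, B7=T, B8=T, B9=T, B10=T, B10=F
input #2 (w=14, y=2): events B1->F, B2->F, B3->T, B5->S, B4->T, B7->T, B8->T, B9->T, B10->T, B10->T, B10->T, B10->T, B10->F; covers B1=F, B2=F, B3=T, B4=T, B5=S, B7=T, B8=T, B9=T, B10=T, B10=F
input #3 (w=5, y=4): events B1->T, B1->T, B1->T, B1->T, B1->T, B1->T, B1->F, B2->T, B5->S, B4->T, B7->F, B8->F, B10->T, B10->T, ...; covers B1=T, B1=F, B2=T, B4=T, B5=S, B7=F, B8=F, B10=T, B10=F
input #4 (w=7, y=3): events B1->T, B1->T, B1->T, B1->T, B1->F, B2->F, B3->F, B5->S, B4->T, B7->F, B8->F, B10->T, B10->T, B10->T, ...; covers B1=T, B1=F, B2=F, B3=F, B4=T, B5=S, B7=F, B8=F, B10=T, B10=F
input #5 (w=3, y=4): events B1->T, B1->T, B1->T, B1->T, B1->T, B1->T, B1->T, B1->T, B1->F, B2->T, B5->S, B4->T, B7->F, B8->F, ...; covers B1=T, B1=F, B2=T, B4=T, B5=S, B7=F, B8=F, B10=T, B10=F
input #6 (w=12, y=6): events B1->F, B2->F, B3->F, B5->E, B4->F, B6->T, B7->F, B8->F, B10->T, B10->T, B10->T, B10->T, B10->T, B10->F; covers B1=F, B2=F, B3=F, B4=F, B5=E, B6=T, B7=F, B8=F, B10=T, B10=F
input #7 (w=10, y=5): events B1->T, B1->F, B2->F, B3->F, B5->S, B4->T, B7->T, B8->T, B9->T, B10->T, B10->T, B10->F; covers B1=T, B1=F, B2=F, B3=F, B4=T, B5=S, B7=T, B8=T, B9=T, B10=T, B10=F
input #8 (w=12, y=7): events B1->F, B2->F, B3->F, B5->E, B4->F, B6->F, B7->T, B8->T, B9->T, B10->T, B10->F; covers B1=F, B2=F, B3=F, B4=F, B5=E, B6=F, B7=T, B8=T, B9=T, B10=T, B10=F
input #9 (w=12, y=2): events B1->F, B2->F, B3->F, B5->E, B4->T, B7->T, B8->T, B9->T, B10->T, B10->T, B10->T, B10->T, B10->F; covers B1=F, B2=F, B3=F, B4=T, B5=E, B7=T, B8=T, B9=T, B10=T, B10=F
input #10 (w=10, y=6): events B1->T, B1->F, B2->F, B3->F, B5->S, B4->T, B7->T, B8->T, B9->T, B10->T, B10->T, B10->F; covers B1=T, B1=F, B2=F, B3=F, B4=T, B5=S, B7=T, B8=T, B9=T, B10=T, B10=F
union over the pool: B1=T, B1=F, B2=T, B2=F, B3=T, B3=F, B4=T, B4=F, B5=S, B5=E, B6=T, B6=F, B7=T, B7=F, B8=T, B8=F, B9=T, B10=T, B10=F
uncovered (1 of 20): B9=F
Answer: B9=F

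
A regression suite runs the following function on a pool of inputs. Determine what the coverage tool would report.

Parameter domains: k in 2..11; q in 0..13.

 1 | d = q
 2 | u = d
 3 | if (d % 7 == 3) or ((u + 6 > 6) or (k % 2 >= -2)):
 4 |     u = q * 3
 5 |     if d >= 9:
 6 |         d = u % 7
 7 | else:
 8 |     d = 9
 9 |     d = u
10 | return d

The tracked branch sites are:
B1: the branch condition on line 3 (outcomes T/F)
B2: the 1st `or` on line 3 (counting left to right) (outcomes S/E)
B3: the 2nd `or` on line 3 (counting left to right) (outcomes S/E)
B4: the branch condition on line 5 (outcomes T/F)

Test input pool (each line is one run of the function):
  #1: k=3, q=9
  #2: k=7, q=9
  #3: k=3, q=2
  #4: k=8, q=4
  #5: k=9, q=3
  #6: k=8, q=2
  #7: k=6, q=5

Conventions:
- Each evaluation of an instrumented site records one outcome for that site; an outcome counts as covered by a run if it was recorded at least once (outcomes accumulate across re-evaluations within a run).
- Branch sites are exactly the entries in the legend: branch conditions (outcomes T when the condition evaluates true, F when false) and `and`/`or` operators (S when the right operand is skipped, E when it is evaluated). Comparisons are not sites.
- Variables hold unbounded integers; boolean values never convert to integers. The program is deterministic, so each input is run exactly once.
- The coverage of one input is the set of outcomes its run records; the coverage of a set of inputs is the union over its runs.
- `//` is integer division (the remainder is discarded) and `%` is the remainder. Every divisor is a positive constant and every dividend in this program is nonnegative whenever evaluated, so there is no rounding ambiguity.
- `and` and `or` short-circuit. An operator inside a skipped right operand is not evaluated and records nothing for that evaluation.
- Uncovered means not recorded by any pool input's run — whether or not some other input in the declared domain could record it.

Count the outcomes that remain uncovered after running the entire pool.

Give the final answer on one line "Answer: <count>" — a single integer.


input #1 (k=3, q=9): events B2->E, B3->S, B1->T, B4->T; covers B1=T, B2=E, B3=S, B4=T
input #2 (k=7, q=9): events B2->E, B3->S, B1->T, B4->T; covers B1=T, B2=E, B3=S, B4=T
input #3 (k=3, q=2): events B2->E, B3->S, B1->T, B4->F; covers B1=T, B2=E, B3=S, B4=F
input #4 (k=8, q=4): events B2->E, B3->S, B1->T, B4->F; covers B1=T, B2=E, B3=S, B4=F
input #5 (k=9, q=3): events B2->S, B1->T, B4->F; covers B1=T, B2=S, B4=F
input #6 (k=8, q=2): events B2->E, B3->S, B1->T, B4->F; covers B1=T, B2=E, B3=S, B4=F
input #7 (k=6, q=5): events B2->E, B3->S, B1->T, B4->F; covers B1=T, B2=E, B3=S, B4=F
union over the pool: B1=T, B2=S, B2=E, B3=S, B4=T, B4=F
uncovered (2 of 8): B1=F, B3=E
Answer: 2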